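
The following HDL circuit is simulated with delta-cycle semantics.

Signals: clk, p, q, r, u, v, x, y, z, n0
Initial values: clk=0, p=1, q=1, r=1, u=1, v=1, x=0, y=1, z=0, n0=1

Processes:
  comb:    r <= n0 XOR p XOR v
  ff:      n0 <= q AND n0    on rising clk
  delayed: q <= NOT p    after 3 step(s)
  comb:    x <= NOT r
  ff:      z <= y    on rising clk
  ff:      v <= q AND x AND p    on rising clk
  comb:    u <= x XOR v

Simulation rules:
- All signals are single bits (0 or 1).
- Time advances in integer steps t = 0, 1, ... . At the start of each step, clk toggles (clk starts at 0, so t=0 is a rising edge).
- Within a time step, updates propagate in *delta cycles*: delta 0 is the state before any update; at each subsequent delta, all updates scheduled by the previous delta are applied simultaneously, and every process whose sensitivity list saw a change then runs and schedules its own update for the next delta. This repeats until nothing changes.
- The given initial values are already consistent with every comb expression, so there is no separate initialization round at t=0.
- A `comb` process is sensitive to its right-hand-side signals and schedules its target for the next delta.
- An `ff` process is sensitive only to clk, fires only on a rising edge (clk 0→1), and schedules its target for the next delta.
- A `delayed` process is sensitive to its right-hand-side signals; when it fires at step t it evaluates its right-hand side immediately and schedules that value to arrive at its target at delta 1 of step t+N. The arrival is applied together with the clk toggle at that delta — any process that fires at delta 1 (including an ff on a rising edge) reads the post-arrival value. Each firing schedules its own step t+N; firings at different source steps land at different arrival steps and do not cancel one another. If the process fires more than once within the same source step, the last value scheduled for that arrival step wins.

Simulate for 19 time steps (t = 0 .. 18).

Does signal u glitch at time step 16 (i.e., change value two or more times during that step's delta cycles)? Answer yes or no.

t=0 Δ0: y=1 x=0 v=1 p=1 r=1 clk=0 u=1 q=1 z=0 n0=1
  Δ1: clk:0→1
  Δ2: v:1→0, z:0→1
  Δ3: r:1→0, u:1→0
  Δ4: x:0→1
  Δ5: u:0→1
  (5Δ to stable)
t=1 Δ0: y=1 x=1 v=0 p=1 r=0 clk=1 u=1 q=1 z=1 n0=1
  Δ1: clk:1→0
  (1Δ to stable)
t=2 Δ0: y=1 x=1 v=0 p=1 r=0 clk=0 u=1 q=1 z=1 n0=1
  Δ1: clk:0→1
  Δ2: v:0→1
  Δ3: r:0→1, u:1→0
  Δ4: x:1→0
  Δ5: u:0→1
  (5Δ to stable)
t=3 Δ0: y=1 x=0 v=1 p=1 r=1 clk=1 u=1 q=1 z=1 n0=1
  Δ1: clk:1→0
  (1Δ to stable)
t=4 Δ0: y=1 x=0 v=1 p=1 r=1 clk=0 u=1 q=1 z=1 n0=1
  Δ1: clk:0→1
  Δ2: v:1→0
  Δ3: r:1→0, u:1→0
  Δ4: x:0→1
  Δ5: u:0→1
  (5Δ to stable)
t=5 Δ0: y=1 x=1 v=0 p=1 r=0 clk=1 u=1 q=1 z=1 n0=1
  Δ1: clk:1→0
  (1Δ to stable)
t=6 Δ0: y=1 x=1 v=0 p=1 r=0 clk=0 u=1 q=1 z=1 n0=1
  Δ1: clk:0→1
  Δ2: v:0→1
  Δ3: r:0→1, u:1→0
  Δ4: x:1→0
  Δ5: u:0→1
  (5Δ to stable)
t=7 Δ0: y=1 x=0 v=1 p=1 r=1 clk=1 u=1 q=1 z=1 n0=1
  Δ1: clk:1→0
  (1Δ to stable)
t=8 Δ0: y=1 x=0 v=1 p=1 r=1 clk=0 u=1 q=1 z=1 n0=1
  Δ1: clk:0→1
  Δ2: v:1→0
  Δ3: r:1→0, u:1→0
  Δ4: x:0→1
  Δ5: u:0→1
  (5Δ to stable)
t=9 Δ0: y=1 x=1 v=0 p=1 r=0 clk=1 u=1 q=1 z=1 n0=1
  Δ1: clk:1→0
  (1Δ to stable)
t=10 Δ0: y=1 x=1 v=0 p=1 r=0 clk=0 u=1 q=1 z=1 n0=1
  Δ1: clk:0→1
  Δ2: v:0→1
  Δ3: r:0→1, u:1→0
  Δ4: x:1→0
  Δ5: u:0→1
  (5Δ to stable)
t=11 Δ0: y=1 x=0 v=1 p=1 r=1 clk=1 u=1 q=1 z=1 n0=1
  Δ1: clk:1→0
  (1Δ to stable)
t=12 Δ0: y=1 x=0 v=1 p=1 r=1 clk=0 u=1 q=1 z=1 n0=1
  Δ1: clk:0→1
  Δ2: v:1→0
  Δ3: r:1→0, u:1→0
  Δ4: x:0→1
  Δ5: u:0→1
  (5Δ to stable)
t=13 Δ0: y=1 x=1 v=0 p=1 r=0 clk=1 u=1 q=1 z=1 n0=1
  Δ1: clk:1→0
  (1Δ to stable)
t=14 Δ0: y=1 x=1 v=0 p=1 r=0 clk=0 u=1 q=1 z=1 n0=1
  Δ1: clk:0→1
  Δ2: v:0→1
  Δ3: r:0→1, u:1→0
  Δ4: x:1→0
  Δ5: u:0→1
  (5Δ to stable)
t=15 Δ0: y=1 x=0 v=1 p=1 r=1 clk=1 u=1 q=1 z=1 n0=1
  Δ1: clk:1→0
  (1Δ to stable)
t=16 Δ0: y=1 x=0 v=1 p=1 r=1 clk=0 u=1 q=1 z=1 n0=1
  Δ1: clk:0→1
  Δ2: v:1→0
  Δ3: r:1→0, u:1→0
  Δ4: x:0→1
  Δ5: u:0→1
  (5Δ to stable)
t=17 Δ0: y=1 x=1 v=0 p=1 r=0 clk=1 u=1 q=1 z=1 n0=1
  Δ1: clk:1→0
  (1Δ to stable)
t=18 Δ0: y=1 x=1 v=0 p=1 r=0 clk=0 u=1 q=1 z=1 n0=1
  Δ1: clk:0→1
  Δ2: v:0→1
  Δ3: r:0→1, u:1→0
  Δ4: x:1→0
  Δ5: u:0→1
  (5Δ to stable)

yes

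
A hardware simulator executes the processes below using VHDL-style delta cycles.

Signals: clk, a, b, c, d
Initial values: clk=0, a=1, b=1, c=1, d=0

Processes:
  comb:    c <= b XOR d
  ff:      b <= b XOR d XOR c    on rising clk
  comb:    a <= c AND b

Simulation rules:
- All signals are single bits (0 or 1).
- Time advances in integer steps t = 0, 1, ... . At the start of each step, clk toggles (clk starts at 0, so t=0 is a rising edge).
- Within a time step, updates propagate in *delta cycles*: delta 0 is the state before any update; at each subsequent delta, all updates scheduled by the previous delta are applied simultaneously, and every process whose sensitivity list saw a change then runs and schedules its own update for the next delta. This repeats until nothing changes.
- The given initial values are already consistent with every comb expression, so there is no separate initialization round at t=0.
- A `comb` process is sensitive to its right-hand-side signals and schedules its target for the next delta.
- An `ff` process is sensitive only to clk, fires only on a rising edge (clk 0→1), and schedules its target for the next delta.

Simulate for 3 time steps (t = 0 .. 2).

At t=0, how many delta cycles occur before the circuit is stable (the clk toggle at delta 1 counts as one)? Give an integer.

3

t0.Δ0 d=0 a=1 b=1 clk=0 c=1
t0.Δ1 d=0 a=1 b=1 clk=1 c=1
t0.Δ2 d=0 a=1 b=0 clk=1 c=1
t0.Δ3 d=0 a=0 b=0 clk=1 c=0
t1.Δ0 d=0 a=0 b=0 clk=1 c=0
t1.Δ1 d=0 a=0 b=0 clk=0 c=0
t2.Δ0 d=0 a=0 b=0 clk=0 c=0
t2.Δ1 d=0 a=0 b=0 clk=1 c=0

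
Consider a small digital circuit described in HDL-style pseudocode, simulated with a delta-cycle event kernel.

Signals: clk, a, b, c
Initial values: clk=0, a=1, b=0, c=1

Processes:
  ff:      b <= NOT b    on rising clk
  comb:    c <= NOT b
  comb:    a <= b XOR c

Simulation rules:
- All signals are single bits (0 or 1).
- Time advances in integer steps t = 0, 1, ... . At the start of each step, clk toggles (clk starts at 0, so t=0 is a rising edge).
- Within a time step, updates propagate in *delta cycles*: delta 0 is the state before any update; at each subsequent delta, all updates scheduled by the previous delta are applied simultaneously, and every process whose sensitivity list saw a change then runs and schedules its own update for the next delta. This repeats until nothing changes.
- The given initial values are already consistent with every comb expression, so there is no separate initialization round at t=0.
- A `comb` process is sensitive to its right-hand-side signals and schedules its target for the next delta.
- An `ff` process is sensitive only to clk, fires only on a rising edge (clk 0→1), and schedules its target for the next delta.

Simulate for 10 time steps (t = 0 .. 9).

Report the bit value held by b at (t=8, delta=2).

t=0 Δ0: clk=0 b=0 c=1 a=1
  Δ1: clk:0→1
  Δ2: b:0→1
  Δ3: c:1→0, a:1→0
  Δ4: a:0→1
  (4Δ to stable)
t=1 Δ0: clk=1 b=1 c=0 a=1
  Δ1: clk:1→0
  (1Δ to stable)
t=2 Δ0: clk=0 b=1 c=0 a=1
  Δ1: clk:0→1
  Δ2: b:1→0
  Δ3: c:0→1, a:1→0
  Δ4: a:0→1
  (4Δ to stable)
t=3 Δ0: clk=1 b=0 c=1 a=1
  Δ1: clk:1→0
  (1Δ to stable)
t=4 Δ0: clk=0 b=0 c=1 a=1
  Δ1: clk:0→1
  Δ2: b:0→1
  Δ3: c:1→0, a:1→0
  Δ4: a:0→1
  (4Δ to stable)
t=5 Δ0: clk=1 b=1 c=0 a=1
  Δ1: clk:1→0
  (1Δ to stable)
t=6 Δ0: clk=0 b=1 c=0 a=1
  Δ1: clk:0→1
  Δ2: b:1→0
  Δ3: c:0→1, a:1→0
  Δ4: a:0→1
  (4Δ to stable)
t=7 Δ0: clk=1 b=0 c=1 a=1
  Δ1: clk:1→0
  (1Δ to stable)
t=8 Δ0: clk=0 b=0 c=1 a=1
  Δ1: clk:0→1
  Δ2: b:0→1
  Δ3: c:1→0, a:1→0
  Δ4: a:0→1
  (4Δ to stable)
t=9 Δ0: clk=1 b=1 c=0 a=1
  Δ1: clk:1→0
  (1Δ to stable)

1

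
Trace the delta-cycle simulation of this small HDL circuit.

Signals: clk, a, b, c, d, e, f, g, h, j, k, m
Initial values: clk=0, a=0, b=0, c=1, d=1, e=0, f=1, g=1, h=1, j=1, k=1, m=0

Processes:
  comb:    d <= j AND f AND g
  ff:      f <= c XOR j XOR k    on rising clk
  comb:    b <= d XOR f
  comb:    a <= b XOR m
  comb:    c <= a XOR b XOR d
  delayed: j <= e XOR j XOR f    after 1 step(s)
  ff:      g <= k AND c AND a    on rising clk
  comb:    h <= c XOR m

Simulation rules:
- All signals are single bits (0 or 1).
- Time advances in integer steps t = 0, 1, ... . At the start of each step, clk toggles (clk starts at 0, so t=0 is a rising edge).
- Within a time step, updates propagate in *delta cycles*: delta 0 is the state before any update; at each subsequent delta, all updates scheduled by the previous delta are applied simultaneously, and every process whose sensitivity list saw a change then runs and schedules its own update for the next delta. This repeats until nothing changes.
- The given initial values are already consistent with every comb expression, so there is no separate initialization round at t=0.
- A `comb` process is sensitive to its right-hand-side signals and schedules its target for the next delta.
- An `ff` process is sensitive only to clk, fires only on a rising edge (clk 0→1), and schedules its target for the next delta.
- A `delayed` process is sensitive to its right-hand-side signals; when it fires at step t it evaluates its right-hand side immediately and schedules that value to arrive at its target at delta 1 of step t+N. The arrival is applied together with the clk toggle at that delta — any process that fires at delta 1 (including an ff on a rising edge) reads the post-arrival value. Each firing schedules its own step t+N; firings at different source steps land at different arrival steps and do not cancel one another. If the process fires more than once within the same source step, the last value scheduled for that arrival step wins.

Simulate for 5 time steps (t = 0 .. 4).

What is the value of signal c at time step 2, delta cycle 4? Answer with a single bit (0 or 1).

1

t=0 Δ0: a=0 e=0 d=1 g=1 m=0 f=1 h=1 k=1 clk=0 b=0 c=1 j=1
  Δ1: clk:0→1
  Δ2: g:1→0
  Δ3: d:1→0
  Δ4: b:0→1, c:1→0
  Δ5: a:0→1, h:1→0, c:0→1
  Δ6: h:0→1, c:1→0
  Δ7: h:1→0
  (7Δ to stable)
t=1 Δ0: a=1 e=0 d=0 g=0 m=0 f=1 h=0 k=1 clk=1 b=1 c=0 j=1
  Δ1: clk:1→0
  (1Δ to stable)
t=2 Δ0: a=1 e=0 d=0 g=0 m=0 f=1 h=0 k=1 clk=0 b=1 c=0 j=1
  Δ1: clk:0→1
  Δ2: f:1→0
  Δ3: b:1→0
  Δ4: a:1→0, c:0→1
  Δ5: h:0→1, c:1→0
  Δ6: h:1→0
  (6Δ to stable)
t=3 Δ0: a=0 e=0 d=0 g=0 m=0 f=0 h=0 k=1 clk=1 b=0 c=0 j=1
  Δ1: clk:1→0
  (1Δ to stable)
t=4 Δ0: a=0 e=0 d=0 g=0 m=0 f=0 h=0 k=1 clk=0 b=0 c=0 j=1
  Δ1: clk:0→1
  (1Δ to stable)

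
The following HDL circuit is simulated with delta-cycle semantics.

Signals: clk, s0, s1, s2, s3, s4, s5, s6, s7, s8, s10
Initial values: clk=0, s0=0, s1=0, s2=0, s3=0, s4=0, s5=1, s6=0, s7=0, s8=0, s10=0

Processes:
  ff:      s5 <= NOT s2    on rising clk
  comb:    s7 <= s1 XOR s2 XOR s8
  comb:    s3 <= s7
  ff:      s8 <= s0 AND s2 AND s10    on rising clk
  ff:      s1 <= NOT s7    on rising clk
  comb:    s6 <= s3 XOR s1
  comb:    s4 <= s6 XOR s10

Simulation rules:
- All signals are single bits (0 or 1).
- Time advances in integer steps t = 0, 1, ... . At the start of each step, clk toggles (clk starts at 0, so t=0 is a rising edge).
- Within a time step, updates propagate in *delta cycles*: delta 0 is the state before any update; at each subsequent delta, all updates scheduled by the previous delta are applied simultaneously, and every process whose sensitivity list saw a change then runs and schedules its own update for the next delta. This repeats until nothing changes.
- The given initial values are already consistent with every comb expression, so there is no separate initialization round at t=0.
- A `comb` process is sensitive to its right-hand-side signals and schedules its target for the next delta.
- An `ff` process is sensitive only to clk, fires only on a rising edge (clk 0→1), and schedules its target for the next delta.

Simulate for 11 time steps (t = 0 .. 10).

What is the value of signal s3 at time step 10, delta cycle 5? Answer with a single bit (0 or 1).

[bits: s8,s0,s5,s4,s3,clk,s6,s10,s7,s1,s2]
t=0: Δ0=00100000000 Δ1=00100100000 Δ2=00100100010 Δ3=00100110110 Δ4=00111110110 Δ5=00111100110 Δ6=00101100110 | 6Δ
t=1: Δ0=00101100110 Δ1=00101000110 | 1Δ
t=2: Δ0=00101000110 Δ1=00101100110 Δ2=00101100100 Δ3=00101110000 Δ4=00110110000 Δ5=00110100000 Δ6=00100100000 | 6Δ
t=3: Δ0=00100100000 Δ1=00100000000 | 1Δ
t=4: Δ0=00100000000 Δ1=00100100000 Δ2=00100100010 Δ3=00100110110 Δ4=00111110110 Δ5=00111100110 Δ6=00101100110 | 6Δ
t=5: Δ0=00101100110 Δ1=00101000110 | 1Δ
t=6: Δ0=00101000110 Δ1=00101100110 Δ2=00101100100 Δ3=00101110000 Δ4=00110110000 Δ5=00110100000 Δ6=00100100000 | 6Δ
t=7: Δ0=00100100000 Δ1=00100000000 | 1Δ
t=8: Δ0=00100000000 Δ1=00100100000 Δ2=00100100010 Δ3=00100110110 Δ4=00111110110 Δ5=00111100110 Δ6=00101100110 | 6Δ
t=9: Δ0=00101100110 Δ1=00101000110 | 1Δ
t=10: Δ0=00101000110 Δ1=00101100110 Δ2=00101100100 Δ3=00101110000 Δ4=00110110000 Δ5=00110100000 Δ6=00100100000 | 6Δ

0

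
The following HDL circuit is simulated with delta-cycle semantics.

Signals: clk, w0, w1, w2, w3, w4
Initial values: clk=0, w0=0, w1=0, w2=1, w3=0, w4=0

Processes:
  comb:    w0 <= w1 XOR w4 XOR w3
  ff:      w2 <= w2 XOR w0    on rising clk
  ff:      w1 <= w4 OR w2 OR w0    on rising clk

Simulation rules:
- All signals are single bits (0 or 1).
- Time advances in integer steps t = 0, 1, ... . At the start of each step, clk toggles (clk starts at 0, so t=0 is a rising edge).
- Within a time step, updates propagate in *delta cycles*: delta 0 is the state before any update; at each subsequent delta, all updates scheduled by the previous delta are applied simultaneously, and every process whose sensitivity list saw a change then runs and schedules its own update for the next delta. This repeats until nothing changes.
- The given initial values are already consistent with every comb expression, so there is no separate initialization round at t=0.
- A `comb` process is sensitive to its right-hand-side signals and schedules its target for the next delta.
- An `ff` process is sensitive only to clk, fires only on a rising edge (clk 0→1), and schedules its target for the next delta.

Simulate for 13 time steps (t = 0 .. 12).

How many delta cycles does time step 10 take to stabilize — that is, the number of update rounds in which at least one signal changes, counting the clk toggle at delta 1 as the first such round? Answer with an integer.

t=0 Δ0: w1=0 w3=0 clk=0 w0=0 w4=0 w2=1
  Δ1: clk:0→1
  Δ2: w1:0→1
  Δ3: w0:0→1
  (3Δ to stable)
t=1 Δ0: w1=1 w3=0 clk=1 w0=1 w4=0 w2=1
  Δ1: clk:1→0
  (1Δ to stable)
t=2 Δ0: w1=1 w3=0 clk=0 w0=1 w4=0 w2=1
  Δ1: clk:0→1
  Δ2: w2:1→0
  (2Δ to stable)
t=3 Δ0: w1=1 w3=0 clk=1 w0=1 w4=0 w2=0
  Δ1: clk:1→0
  (1Δ to stable)
t=4 Δ0: w1=1 w3=0 clk=0 w0=1 w4=0 w2=0
  Δ1: clk:0→1
  Δ2: w2:0→1
  (2Δ to stable)
t=5 Δ0: w1=1 w3=0 clk=1 w0=1 w4=0 w2=1
  Δ1: clk:1→0
  (1Δ to stable)
t=6 Δ0: w1=1 w3=0 clk=0 w0=1 w4=0 w2=1
  Δ1: clk:0→1
  Δ2: w2:1→0
  (2Δ to stable)
t=7 Δ0: w1=1 w3=0 clk=1 w0=1 w4=0 w2=0
  Δ1: clk:1→0
  (1Δ to stable)
t=8 Δ0: w1=1 w3=0 clk=0 w0=1 w4=0 w2=0
  Δ1: clk:0→1
  Δ2: w2:0→1
  (2Δ to stable)
t=9 Δ0: w1=1 w3=0 clk=1 w0=1 w4=0 w2=1
  Δ1: clk:1→0
  (1Δ to stable)
t=10 Δ0: w1=1 w3=0 clk=0 w0=1 w4=0 w2=1
  Δ1: clk:0→1
  Δ2: w2:1→0
  (2Δ to stable)
t=11 Δ0: w1=1 w3=0 clk=1 w0=1 w4=0 w2=0
  Δ1: clk:1→0
  (1Δ to stable)
t=12 Δ0: w1=1 w3=0 clk=0 w0=1 w4=0 w2=0
  Δ1: clk:0→1
  Δ2: w2:0→1
  (2Δ to stable)

2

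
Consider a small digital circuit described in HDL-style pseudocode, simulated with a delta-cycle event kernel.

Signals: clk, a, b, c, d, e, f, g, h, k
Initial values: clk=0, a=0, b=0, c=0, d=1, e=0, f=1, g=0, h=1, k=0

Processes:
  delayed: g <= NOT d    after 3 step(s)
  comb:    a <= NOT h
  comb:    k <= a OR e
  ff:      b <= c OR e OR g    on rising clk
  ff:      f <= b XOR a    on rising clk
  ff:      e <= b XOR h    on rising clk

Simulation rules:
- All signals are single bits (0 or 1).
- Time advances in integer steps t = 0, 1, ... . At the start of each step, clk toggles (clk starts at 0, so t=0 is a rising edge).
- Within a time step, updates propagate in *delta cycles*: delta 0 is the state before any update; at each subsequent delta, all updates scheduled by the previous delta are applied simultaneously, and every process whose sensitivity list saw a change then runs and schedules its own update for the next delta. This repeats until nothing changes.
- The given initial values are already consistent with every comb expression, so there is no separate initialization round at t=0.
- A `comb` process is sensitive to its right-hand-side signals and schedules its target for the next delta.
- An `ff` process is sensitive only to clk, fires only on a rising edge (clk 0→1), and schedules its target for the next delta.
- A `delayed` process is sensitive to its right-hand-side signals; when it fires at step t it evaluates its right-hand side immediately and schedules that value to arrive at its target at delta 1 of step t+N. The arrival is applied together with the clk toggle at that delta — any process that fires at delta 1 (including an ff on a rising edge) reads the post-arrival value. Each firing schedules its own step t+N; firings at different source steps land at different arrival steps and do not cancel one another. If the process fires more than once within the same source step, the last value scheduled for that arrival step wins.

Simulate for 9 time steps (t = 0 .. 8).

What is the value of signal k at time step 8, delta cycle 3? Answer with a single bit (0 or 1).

t=0 Δ0: d=1 h=1 g=0 f=1 e=0 a=0 c=0 clk=0 b=0 k=0
  Δ1: clk:0→1
  Δ2: f:1→0, e:0→1
  Δ3: k:0→1
  (3Δ to stable)
t=1 Δ0: d=1 h=1 g=0 f=0 e=1 a=0 c=0 clk=1 b=0 k=1
  Δ1: clk:1→0
  (1Δ to stable)
t=2 Δ0: d=1 h=1 g=0 f=0 e=1 a=0 c=0 clk=0 b=0 k=1
  Δ1: clk:0→1
  Δ2: b:0→1
  (2Δ to stable)
t=3 Δ0: d=1 h=1 g=0 f=0 e=1 a=0 c=0 clk=1 b=1 k=1
  Δ1: clk:1→0
  (1Δ to stable)
t=4 Δ0: d=1 h=1 g=0 f=0 e=1 a=0 c=0 clk=0 b=1 k=1
  Δ1: clk:0→1
  Δ2: f:0→1, e:1→0
  Δ3: k:1→0
  (3Δ to stable)
t=5 Δ0: d=1 h=1 g=0 f=1 e=0 a=0 c=0 clk=1 b=1 k=0
  Δ1: clk:1→0
  (1Δ to stable)
t=6 Δ0: d=1 h=1 g=0 f=1 e=0 a=0 c=0 clk=0 b=1 k=0
  Δ1: clk:0→1
  Δ2: b:1→0
  (2Δ to stable)
t=7 Δ0: d=1 h=1 g=0 f=1 e=0 a=0 c=0 clk=1 b=0 k=0
  Δ1: clk:1→0
  (1Δ to stable)
t=8 Δ0: d=1 h=1 g=0 f=1 e=0 a=0 c=0 clk=0 b=0 k=0
  Δ1: clk:0→1
  Δ2: f:1→0, e:0→1
  Δ3: k:0→1
  (3Δ to stable)

1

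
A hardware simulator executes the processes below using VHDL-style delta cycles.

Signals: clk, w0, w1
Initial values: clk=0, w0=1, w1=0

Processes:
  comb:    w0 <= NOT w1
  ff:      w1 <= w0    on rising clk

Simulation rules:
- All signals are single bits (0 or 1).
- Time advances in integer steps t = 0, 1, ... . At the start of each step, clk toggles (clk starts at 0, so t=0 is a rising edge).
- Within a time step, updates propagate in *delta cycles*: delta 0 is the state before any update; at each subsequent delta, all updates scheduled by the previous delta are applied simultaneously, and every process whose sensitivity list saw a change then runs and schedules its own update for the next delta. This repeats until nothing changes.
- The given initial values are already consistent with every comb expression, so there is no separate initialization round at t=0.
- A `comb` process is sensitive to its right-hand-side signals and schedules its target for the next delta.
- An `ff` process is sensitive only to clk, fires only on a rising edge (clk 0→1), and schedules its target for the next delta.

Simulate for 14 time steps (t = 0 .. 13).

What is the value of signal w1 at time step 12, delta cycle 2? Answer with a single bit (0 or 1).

1

t0.Δ0 clk=0 w1=0 w0=1
t0.Δ1 clk=1 w1=0 w0=1
t0.Δ2 clk=1 w1=1 w0=1
t0.Δ3 clk=1 w1=1 w0=0
t1.Δ0 clk=1 w1=1 w0=0
t1.Δ1 clk=0 w1=1 w0=0
t2.Δ0 clk=0 w1=1 w0=0
t2.Δ1 clk=1 w1=1 w0=0
t2.Δ2 clk=1 w1=0 w0=0
t2.Δ3 clk=1 w1=0 w0=1
t3.Δ0 clk=1 w1=0 w0=1
t3.Δ1 clk=0 w1=0 w0=1
t4.Δ0 clk=0 w1=0 w0=1
t4.Δ1 clk=1 w1=0 w0=1
t4.Δ2 clk=1 w1=1 w0=1
t4.Δ3 clk=1 w1=1 w0=0
t5.Δ0 clk=1 w1=1 w0=0
t5.Δ1 clk=0 w1=1 w0=0
t6.Δ0 clk=0 w1=1 w0=0
t6.Δ1 clk=1 w1=1 w0=0
t6.Δ2 clk=1 w1=0 w0=0
t6.Δ3 clk=1 w1=0 w0=1
t7.Δ0 clk=1 w1=0 w0=1
t7.Δ1 clk=0 w1=0 w0=1
t8.Δ0 clk=0 w1=0 w0=1
t8.Δ1 clk=1 w1=0 w0=1
t8.Δ2 clk=1 w1=1 w0=1
t8.Δ3 clk=1 w1=1 w0=0
t9.Δ0 clk=1 w1=1 w0=0
t9.Δ1 clk=0 w1=1 w0=0
t10.Δ0 clk=0 w1=1 w0=0
t10.Δ1 clk=1 w1=1 w0=0
t10.Δ2 clk=1 w1=0 w0=0
t10.Δ3 clk=1 w1=0 w0=1
t11.Δ0 clk=1 w1=0 w0=1
t11.Δ1 clk=0 w1=0 w0=1
t12.Δ0 clk=0 w1=0 w0=1
t12.Δ1 clk=1 w1=0 w0=1
t12.Δ2 clk=1 w1=1 w0=1
t12.Δ3 clk=1 w1=1 w0=0
t13.Δ0 clk=1 w1=1 w0=0
t13.Δ1 clk=0 w1=1 w0=0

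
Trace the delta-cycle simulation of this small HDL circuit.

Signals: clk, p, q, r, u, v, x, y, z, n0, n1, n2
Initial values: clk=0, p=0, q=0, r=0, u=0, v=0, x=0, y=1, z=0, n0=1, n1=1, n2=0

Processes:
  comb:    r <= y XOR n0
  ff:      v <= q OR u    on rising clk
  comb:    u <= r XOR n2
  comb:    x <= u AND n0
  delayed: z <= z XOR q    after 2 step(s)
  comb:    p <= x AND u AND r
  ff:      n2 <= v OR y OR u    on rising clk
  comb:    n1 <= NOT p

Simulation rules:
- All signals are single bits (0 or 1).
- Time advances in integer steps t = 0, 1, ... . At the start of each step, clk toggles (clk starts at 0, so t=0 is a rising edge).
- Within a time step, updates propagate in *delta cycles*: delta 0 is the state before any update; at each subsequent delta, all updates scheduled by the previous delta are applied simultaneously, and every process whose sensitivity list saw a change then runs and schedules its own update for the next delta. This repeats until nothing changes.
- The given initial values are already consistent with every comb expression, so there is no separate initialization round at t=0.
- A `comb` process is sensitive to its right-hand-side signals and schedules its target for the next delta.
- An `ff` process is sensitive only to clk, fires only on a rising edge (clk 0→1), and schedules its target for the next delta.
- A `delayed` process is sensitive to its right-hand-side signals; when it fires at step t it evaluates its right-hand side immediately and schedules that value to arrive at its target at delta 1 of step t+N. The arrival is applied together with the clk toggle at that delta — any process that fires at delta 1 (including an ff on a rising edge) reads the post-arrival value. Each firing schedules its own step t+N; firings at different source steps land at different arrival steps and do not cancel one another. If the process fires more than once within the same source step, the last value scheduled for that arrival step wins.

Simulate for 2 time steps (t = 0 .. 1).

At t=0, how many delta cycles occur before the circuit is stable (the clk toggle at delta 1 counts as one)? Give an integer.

[bits: x,p,clk,u,v,z,q,y,n0,r,n2,n1]
t=0: Δ0=000000011001 Δ1=001000011001 Δ2=001000011011 Δ3=001100011011 Δ4=101100011011 | 4Δ
t=1: Δ0=101100011011 Δ1=100100011011 | 1Δ

4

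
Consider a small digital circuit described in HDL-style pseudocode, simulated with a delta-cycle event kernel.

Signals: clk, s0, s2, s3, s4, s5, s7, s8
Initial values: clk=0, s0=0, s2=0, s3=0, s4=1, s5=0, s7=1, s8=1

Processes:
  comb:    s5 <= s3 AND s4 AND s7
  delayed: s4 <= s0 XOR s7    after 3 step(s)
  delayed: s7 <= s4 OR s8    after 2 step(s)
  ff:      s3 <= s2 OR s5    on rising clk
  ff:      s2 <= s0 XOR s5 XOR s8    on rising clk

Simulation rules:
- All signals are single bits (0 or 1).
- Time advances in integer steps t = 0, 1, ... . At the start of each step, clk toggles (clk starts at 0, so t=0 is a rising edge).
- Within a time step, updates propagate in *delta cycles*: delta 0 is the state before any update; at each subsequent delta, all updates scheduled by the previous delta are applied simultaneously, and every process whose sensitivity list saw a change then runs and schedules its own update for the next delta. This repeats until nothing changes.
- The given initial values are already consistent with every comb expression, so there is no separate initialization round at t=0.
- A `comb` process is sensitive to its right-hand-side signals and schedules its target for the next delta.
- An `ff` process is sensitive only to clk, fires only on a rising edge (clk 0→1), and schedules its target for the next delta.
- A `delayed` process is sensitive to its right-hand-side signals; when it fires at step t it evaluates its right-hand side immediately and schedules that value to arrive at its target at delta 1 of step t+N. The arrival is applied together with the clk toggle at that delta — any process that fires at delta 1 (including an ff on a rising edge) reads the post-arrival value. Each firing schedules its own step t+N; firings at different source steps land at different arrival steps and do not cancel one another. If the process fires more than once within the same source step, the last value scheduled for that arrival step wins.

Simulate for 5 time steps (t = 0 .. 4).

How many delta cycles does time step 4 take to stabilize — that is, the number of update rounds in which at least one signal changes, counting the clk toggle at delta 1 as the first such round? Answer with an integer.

2

[bits: s8,s3,s5,s0,s2,s7,s4,clk]
t=0: Δ0=10000110 Δ1=10000111 Δ2=10001111 | 2Δ
t=1: Δ0=10001111 Δ1=10001110 | 1Δ
t=2: Δ0=10001110 Δ1=10001111 Δ2=11001111 Δ3=11101111 | 3Δ
t=3: Δ0=11101111 Δ1=11101110 | 1Δ
t=4: Δ0=11101110 Δ1=11101111 Δ2=11100111 | 2Δ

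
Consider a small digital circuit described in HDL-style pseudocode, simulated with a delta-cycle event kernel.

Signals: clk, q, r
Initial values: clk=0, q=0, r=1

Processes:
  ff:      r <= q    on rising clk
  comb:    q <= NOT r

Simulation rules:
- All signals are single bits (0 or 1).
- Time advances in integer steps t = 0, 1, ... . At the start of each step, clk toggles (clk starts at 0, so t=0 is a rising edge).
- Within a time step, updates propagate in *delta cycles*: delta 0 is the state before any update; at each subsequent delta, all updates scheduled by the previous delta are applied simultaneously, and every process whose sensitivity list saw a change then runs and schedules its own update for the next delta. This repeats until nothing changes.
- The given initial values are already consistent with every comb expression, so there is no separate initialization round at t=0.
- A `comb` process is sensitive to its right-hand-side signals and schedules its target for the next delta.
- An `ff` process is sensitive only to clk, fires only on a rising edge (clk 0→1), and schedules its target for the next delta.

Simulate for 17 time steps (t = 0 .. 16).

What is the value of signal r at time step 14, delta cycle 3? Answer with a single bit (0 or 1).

1

t=0 Δ0: clk=0 q=0 r=1
  Δ1: clk:0→1
  Δ2: r:1→0
  Δ3: q:0→1
  (3Δ to stable)
t=1 Δ0: clk=1 q=1 r=0
  Δ1: clk:1→0
  (1Δ to stable)
t=2 Δ0: clk=0 q=1 r=0
  Δ1: clk:0→1
  Δ2: r:0→1
  Δ3: q:1→0
  (3Δ to stable)
t=3 Δ0: clk=1 q=0 r=1
  Δ1: clk:1→0
  (1Δ to stable)
t=4 Δ0: clk=0 q=0 r=1
  Δ1: clk:0→1
  Δ2: r:1→0
  Δ3: q:0→1
  (3Δ to stable)
t=5 Δ0: clk=1 q=1 r=0
  Δ1: clk:1→0
  (1Δ to stable)
t=6 Δ0: clk=0 q=1 r=0
  Δ1: clk:0→1
  Δ2: r:0→1
  Δ3: q:1→0
  (3Δ to stable)
t=7 Δ0: clk=1 q=0 r=1
  Δ1: clk:1→0
  (1Δ to stable)
t=8 Δ0: clk=0 q=0 r=1
  Δ1: clk:0→1
  Δ2: r:1→0
  Δ3: q:0→1
  (3Δ to stable)
t=9 Δ0: clk=1 q=1 r=0
  Δ1: clk:1→0
  (1Δ to stable)
t=10 Δ0: clk=0 q=1 r=0
  Δ1: clk:0→1
  Δ2: r:0→1
  Δ3: q:1→0
  (3Δ to stable)
t=11 Δ0: clk=1 q=0 r=1
  Δ1: clk:1→0
  (1Δ to stable)
t=12 Δ0: clk=0 q=0 r=1
  Δ1: clk:0→1
  Δ2: r:1→0
  Δ3: q:0→1
  (3Δ to stable)
t=13 Δ0: clk=1 q=1 r=0
  Δ1: clk:1→0
  (1Δ to stable)
t=14 Δ0: clk=0 q=1 r=0
  Δ1: clk:0→1
  Δ2: r:0→1
  Δ3: q:1→0
  (3Δ to stable)
t=15 Δ0: clk=1 q=0 r=1
  Δ1: clk:1→0
  (1Δ to stable)
t=16 Δ0: clk=0 q=0 r=1
  Δ1: clk:0→1
  Δ2: r:1→0
  Δ3: q:0→1
  (3Δ to stable)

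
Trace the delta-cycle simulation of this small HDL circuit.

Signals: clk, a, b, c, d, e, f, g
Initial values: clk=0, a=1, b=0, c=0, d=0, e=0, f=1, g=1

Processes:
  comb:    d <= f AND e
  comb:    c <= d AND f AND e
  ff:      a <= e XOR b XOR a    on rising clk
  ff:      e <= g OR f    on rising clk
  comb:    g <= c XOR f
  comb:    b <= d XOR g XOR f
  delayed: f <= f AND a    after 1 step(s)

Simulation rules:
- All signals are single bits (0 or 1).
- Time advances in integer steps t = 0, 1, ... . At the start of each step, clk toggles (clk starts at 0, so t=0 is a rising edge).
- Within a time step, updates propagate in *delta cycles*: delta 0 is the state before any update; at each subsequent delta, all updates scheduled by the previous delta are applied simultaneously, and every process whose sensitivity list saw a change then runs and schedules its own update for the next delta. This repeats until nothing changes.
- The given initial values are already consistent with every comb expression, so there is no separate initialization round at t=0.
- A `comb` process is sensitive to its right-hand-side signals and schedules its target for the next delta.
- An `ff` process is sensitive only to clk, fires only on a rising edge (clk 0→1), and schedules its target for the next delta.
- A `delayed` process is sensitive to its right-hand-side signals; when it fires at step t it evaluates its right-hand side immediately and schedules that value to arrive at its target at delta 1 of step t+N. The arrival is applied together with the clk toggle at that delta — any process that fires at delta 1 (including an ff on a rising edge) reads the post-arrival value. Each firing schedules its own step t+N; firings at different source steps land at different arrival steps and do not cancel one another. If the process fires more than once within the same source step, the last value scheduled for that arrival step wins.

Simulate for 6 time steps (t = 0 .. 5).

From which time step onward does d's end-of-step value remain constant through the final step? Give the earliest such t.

3

[bits: clk,a,c,b,g,e,f,d]
t=0: Δ0=01001010 Δ1=11001010 Δ2=11001110 Δ3=11001111 Δ4=11111111 Δ5=11110111 Δ6=11100111 | 6Δ
t=1: Δ0=11100111 Δ1=01100111 | 1Δ
t=2: Δ0=01100111 Δ1=11100111 Δ2=10100111 | 2Δ
t=3: Δ0=10100111 Δ1=00100101 Δ2=00011100 Δ3=00010100 Δ4=00000100 | 4Δ
t=4: Δ0=00000100 Δ1=10000100 Δ2=11000000 | 2Δ
t=5: Δ0=11000000 Δ1=01000000 | 1Δ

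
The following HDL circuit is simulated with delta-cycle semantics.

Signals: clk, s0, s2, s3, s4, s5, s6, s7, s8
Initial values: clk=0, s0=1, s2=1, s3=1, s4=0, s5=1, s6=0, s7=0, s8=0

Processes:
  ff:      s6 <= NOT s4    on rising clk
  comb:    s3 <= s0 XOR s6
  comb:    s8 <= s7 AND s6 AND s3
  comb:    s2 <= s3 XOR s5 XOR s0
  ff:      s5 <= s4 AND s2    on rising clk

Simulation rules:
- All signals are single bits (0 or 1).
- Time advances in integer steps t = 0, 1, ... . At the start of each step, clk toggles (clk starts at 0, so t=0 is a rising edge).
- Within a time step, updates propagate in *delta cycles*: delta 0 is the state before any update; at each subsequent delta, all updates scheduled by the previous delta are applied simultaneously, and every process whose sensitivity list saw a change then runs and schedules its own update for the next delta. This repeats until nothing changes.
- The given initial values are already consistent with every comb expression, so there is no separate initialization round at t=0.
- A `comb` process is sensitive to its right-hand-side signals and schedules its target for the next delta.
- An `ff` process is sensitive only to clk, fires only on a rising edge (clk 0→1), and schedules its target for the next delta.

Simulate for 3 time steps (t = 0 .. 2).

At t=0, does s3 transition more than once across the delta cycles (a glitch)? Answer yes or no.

no

t=0 Δ0: s7=0 s2=1 s8=0 s5=1 s4=0 clk=0 s3=1 s6=0 s0=1
  Δ1: clk:0→1
  Δ2: s5:1→0, s6:0→1
  Δ3: s2:1→0, s3:1→0
  Δ4: s2:0→1
  (4Δ to stable)
t=1 Δ0: s7=0 s2=1 s8=0 s5=0 s4=0 clk=1 s3=0 s6=1 s0=1
  Δ1: clk:1→0
  (1Δ to stable)
t=2 Δ0: s7=0 s2=1 s8=0 s5=0 s4=0 clk=0 s3=0 s6=1 s0=1
  Δ1: clk:0→1
  (1Δ to stable)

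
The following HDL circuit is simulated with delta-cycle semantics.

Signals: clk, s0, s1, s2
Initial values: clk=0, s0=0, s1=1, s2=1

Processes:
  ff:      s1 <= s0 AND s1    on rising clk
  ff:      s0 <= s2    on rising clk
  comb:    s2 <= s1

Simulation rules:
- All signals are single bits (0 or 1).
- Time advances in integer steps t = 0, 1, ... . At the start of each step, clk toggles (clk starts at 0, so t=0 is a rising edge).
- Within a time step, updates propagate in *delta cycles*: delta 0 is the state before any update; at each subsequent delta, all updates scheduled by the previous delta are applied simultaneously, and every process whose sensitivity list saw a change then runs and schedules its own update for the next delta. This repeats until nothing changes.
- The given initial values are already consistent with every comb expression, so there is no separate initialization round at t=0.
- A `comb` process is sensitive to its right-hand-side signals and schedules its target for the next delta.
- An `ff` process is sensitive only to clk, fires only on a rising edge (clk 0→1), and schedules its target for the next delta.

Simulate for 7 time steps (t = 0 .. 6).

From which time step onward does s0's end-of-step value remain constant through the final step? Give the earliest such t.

2

t0.Δ0 s0=0 s2=1 s1=1 clk=0
t0.Δ1 s0=0 s2=1 s1=1 clk=1
t0.Δ2 s0=1 s2=1 s1=0 clk=1
t0.Δ3 s0=1 s2=0 s1=0 clk=1
t1.Δ0 s0=1 s2=0 s1=0 clk=1
t1.Δ1 s0=1 s2=0 s1=0 clk=0
t2.Δ0 s0=1 s2=0 s1=0 clk=0
t2.Δ1 s0=1 s2=0 s1=0 clk=1
t2.Δ2 s0=0 s2=0 s1=0 clk=1
t3.Δ0 s0=0 s2=0 s1=0 clk=1
t3.Δ1 s0=0 s2=0 s1=0 clk=0
t4.Δ0 s0=0 s2=0 s1=0 clk=0
t4.Δ1 s0=0 s2=0 s1=0 clk=1
t5.Δ0 s0=0 s2=0 s1=0 clk=1
t5.Δ1 s0=0 s2=0 s1=0 clk=0
t6.Δ0 s0=0 s2=0 s1=0 clk=0
t6.Δ1 s0=0 s2=0 s1=0 clk=1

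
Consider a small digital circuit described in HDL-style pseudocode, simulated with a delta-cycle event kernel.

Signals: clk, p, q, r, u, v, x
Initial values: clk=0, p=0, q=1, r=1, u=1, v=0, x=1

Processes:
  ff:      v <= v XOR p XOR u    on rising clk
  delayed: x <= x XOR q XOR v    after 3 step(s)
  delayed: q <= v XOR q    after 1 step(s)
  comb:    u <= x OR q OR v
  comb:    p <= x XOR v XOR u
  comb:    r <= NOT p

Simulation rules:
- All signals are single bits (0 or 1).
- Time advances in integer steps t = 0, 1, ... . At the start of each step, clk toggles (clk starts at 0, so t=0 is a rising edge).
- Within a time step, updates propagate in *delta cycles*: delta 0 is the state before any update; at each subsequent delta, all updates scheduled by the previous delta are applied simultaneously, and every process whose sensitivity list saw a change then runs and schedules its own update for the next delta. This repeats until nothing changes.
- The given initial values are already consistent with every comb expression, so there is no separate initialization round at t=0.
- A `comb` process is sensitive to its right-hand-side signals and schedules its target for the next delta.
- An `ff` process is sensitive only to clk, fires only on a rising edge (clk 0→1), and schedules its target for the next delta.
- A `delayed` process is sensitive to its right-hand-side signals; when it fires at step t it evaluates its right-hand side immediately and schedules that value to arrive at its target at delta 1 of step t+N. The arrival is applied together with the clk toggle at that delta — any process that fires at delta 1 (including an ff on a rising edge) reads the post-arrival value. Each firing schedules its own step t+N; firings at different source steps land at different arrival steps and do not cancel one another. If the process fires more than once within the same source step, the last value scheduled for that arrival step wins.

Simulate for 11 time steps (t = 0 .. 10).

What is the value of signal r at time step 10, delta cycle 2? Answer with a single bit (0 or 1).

[bits: q,r,clk,u,p,x,v]
t=0: Δ0=1101010 Δ1=1111010 Δ2=1111011 Δ3=1111111 Δ4=1011111 | 4Δ
t=1: Δ0=1011111 Δ1=0001111 | 1Δ
t=2: Δ0=0001111 Δ1=1011111 | 1Δ
t=3: Δ0=1011111 Δ1=0001111 | 1Δ
t=4: Δ0=0001111 Δ1=1011101 Δ2=1011001 Δ3=1111001 | 3Δ
t=5: Δ0=1111001 Δ1=0101011 Δ2=0101111 Δ3=0001111 | 3Δ
t=6: Δ0=0001111 Δ1=1011101 Δ2=1011001 Δ3=1111001 | 3Δ
t=7: Δ0=1111001 Δ1=0101001 | 1Δ
t=8: Δ0=0101001 Δ1=1111001 Δ2=1111000 Δ3=1111100 Δ4=1011100 | 4Δ
t=9: Δ0=1011100 Δ1=1001100 | 1Δ
t=10: Δ0=1001100 Δ1=1011110 Δ2=1011010 Δ3=1111010 | 3Δ

0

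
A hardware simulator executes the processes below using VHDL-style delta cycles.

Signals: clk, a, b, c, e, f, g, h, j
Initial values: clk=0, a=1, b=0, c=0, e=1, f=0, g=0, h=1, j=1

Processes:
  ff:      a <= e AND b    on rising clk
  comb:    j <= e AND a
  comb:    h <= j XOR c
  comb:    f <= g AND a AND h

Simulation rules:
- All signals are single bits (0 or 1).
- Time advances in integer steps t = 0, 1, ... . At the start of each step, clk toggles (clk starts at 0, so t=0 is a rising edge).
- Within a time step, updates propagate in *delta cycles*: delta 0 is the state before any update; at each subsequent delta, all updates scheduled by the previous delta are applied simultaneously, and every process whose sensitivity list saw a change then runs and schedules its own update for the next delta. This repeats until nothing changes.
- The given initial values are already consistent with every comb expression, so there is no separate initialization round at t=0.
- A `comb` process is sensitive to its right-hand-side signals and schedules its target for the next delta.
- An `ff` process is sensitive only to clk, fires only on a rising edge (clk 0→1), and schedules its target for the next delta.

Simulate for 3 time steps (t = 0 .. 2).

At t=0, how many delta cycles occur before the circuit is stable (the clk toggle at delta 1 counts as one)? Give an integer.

t=0 Δ0: e=1 c=0 g=0 clk=0 a=1 b=0 f=0 h=1 j=1
  Δ1: clk:0→1
  Δ2: a:1→0
  Δ3: j:1→0
  Δ4: h:1→0
  (4Δ to stable)
t=1 Δ0: e=1 c=0 g=0 clk=1 a=0 b=0 f=0 h=0 j=0
  Δ1: clk:1→0
  (1Δ to stable)
t=2 Δ0: e=1 c=0 g=0 clk=0 a=0 b=0 f=0 h=0 j=0
  Δ1: clk:0→1
  (1Δ to stable)

4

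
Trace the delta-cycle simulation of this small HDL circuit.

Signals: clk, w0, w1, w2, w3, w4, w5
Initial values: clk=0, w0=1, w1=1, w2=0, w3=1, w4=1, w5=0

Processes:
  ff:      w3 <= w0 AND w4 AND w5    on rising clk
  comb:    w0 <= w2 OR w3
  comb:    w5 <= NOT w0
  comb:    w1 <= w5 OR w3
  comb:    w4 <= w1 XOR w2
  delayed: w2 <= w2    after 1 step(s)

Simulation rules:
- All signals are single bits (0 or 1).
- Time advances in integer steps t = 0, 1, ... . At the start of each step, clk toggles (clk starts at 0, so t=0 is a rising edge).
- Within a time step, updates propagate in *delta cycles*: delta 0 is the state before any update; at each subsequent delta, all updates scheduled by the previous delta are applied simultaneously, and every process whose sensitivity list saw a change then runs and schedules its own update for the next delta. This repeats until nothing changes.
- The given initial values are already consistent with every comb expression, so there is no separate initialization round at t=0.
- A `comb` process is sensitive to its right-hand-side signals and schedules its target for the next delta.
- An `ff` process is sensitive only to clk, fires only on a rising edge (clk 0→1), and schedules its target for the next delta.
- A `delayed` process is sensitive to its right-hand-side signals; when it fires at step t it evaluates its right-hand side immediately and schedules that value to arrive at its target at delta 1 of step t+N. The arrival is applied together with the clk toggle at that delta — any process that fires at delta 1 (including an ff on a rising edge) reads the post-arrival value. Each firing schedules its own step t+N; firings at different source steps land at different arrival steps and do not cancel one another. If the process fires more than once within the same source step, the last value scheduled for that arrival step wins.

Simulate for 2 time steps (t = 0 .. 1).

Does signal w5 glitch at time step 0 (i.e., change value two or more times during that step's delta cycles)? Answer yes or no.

t0.Δ0 w0=1 w5=0 w3=1 w4=1 clk=0 w2=0 w1=1
t0.Δ1 w0=1 w5=0 w3=1 w4=1 clk=1 w2=0 w1=1
t0.Δ2 w0=1 w5=0 w3=0 w4=1 clk=1 w2=0 w1=1
t0.Δ3 w0=0 w5=0 w3=0 w4=1 clk=1 w2=0 w1=0
t0.Δ4 w0=0 w5=1 w3=0 w4=0 clk=1 w2=0 w1=0
t0.Δ5 w0=0 w5=1 w3=0 w4=0 clk=1 w2=0 w1=1
t0.Δ6 w0=0 w5=1 w3=0 w4=1 clk=1 w2=0 w1=1
t1.Δ0 w0=0 w5=1 w3=0 w4=1 clk=1 w2=0 w1=1
t1.Δ1 w0=0 w5=1 w3=0 w4=1 clk=0 w2=0 w1=1

no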